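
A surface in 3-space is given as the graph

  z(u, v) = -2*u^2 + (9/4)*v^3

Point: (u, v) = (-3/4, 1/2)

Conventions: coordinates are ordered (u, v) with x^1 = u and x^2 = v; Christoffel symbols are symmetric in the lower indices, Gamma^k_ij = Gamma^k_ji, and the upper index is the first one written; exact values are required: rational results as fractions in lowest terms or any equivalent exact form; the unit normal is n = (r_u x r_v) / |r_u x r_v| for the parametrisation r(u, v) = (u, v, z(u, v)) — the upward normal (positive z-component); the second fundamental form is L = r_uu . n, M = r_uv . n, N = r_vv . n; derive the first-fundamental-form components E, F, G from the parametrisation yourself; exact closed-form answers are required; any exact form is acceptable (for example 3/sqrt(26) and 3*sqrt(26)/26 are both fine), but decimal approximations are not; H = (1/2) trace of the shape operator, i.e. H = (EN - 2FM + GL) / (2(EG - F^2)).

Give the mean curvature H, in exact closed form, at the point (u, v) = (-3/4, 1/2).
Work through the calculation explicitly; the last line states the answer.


z_u = 3, z_v = 27/16, z_uu = -4, z_uv = 0, z_vv = 27/4
E = 10, F = 81/16, G = 985/256; answer radicand W^2 = 3289/256
unnormalised second-form numerators: l = -4, m = 0, n = 27/4; L = l/sqrt(3289/256), and similarly M = m/sqrt(W^2), N = n/sqrt(W^2)
H = (E*n - 2*F*m + G*l) / (2*(EG - F^2)*sqrt(W^2)); E*n - 2*F*m + G*l = 3335/64, EG - F^2 = 3289/256, so H = (290/143)/sqrt(3289/256)

Answer: H = 4640*sqrt(3289)/470327


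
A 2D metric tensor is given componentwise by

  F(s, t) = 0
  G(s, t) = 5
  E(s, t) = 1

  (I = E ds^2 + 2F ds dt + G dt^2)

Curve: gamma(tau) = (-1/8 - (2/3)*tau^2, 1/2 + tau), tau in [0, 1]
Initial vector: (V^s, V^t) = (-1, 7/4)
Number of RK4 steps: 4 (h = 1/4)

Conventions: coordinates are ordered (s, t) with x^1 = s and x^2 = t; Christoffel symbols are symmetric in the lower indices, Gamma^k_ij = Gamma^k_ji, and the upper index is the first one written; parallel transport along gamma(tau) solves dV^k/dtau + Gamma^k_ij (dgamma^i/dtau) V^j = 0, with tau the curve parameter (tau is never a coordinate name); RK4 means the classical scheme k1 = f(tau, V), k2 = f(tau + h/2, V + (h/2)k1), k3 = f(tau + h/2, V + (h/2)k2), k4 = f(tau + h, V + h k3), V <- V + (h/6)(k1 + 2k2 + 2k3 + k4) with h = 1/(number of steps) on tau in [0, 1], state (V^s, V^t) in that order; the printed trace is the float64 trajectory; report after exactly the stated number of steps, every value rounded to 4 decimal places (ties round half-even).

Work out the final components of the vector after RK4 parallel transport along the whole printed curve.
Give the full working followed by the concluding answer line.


gamma'(tau) = (-(4/3)*tau, 1); f(tau, V)^k = -Gamma^k_ij(gamma(tau)) gamma'^i(tau) V^j; h = 1/4; intermediate values shown to 6 dp
curve data and Christoffel symbols at the stage parameters:
  tau = 0.000000: gamma = (-0.125000, 0.500000), gamma' = (0.000000, 1.000000); Gamma_sss = 0.000000, Gamma_sst = 0.000000, Gamma_stt = 0.000000, Gamma_tss = 0.000000, Gamma_tst = 0.000000, Gamma_ttt = 0.000000
  tau = 0.125000: gamma = (-0.135417, 0.625000), gamma' = (-0.166667, 1.000000); Gamma_sss = 0.000000, Gamma_sst = 0.000000, Gamma_stt = 0.000000, Gamma_tss = 0.000000, Gamma_tst = 0.000000, Gamma_ttt = 0.000000
  tau = 0.250000: gamma = (-0.166667, 0.750000), gamma' = (-0.333333, 1.000000); Gamma_sss = 0.000000, Gamma_sst = 0.000000, Gamma_stt = 0.000000, Gamma_tss = 0.000000, Gamma_tst = 0.000000, Gamma_ttt = 0.000000
  tau = 0.375000: gamma = (-0.218750, 0.875000), gamma' = (-0.500000, 1.000000); Gamma_sss = 0.000000, Gamma_sst = 0.000000, Gamma_stt = 0.000000, Gamma_tss = 0.000000, Gamma_tst = 0.000000, Gamma_ttt = 0.000000
  tau = 0.500000: gamma = (-0.291667, 1.000000), gamma' = (-0.666667, 1.000000); Gamma_sss = 0.000000, Gamma_sst = 0.000000, Gamma_stt = 0.000000, Gamma_tss = 0.000000, Gamma_tst = 0.000000, Gamma_ttt = 0.000000
  tau = 0.625000: gamma = (-0.385417, 1.125000), gamma' = (-0.833333, 1.000000); Gamma_sss = 0.000000, Gamma_sst = 0.000000, Gamma_stt = 0.000000, Gamma_tss = 0.000000, Gamma_tst = 0.000000, Gamma_ttt = 0.000000
  tau = 0.750000: gamma = (-0.500000, 1.250000), gamma' = (-1.000000, 1.000000); Gamma_sss = 0.000000, Gamma_sst = 0.000000, Gamma_stt = 0.000000, Gamma_tss = 0.000000, Gamma_tst = 0.000000, Gamma_ttt = 0.000000
  tau = 0.875000: gamma = (-0.635417, 1.375000), gamma' = (-1.166667, 1.000000); Gamma_sss = 0.000000, Gamma_sst = 0.000000, Gamma_stt = 0.000000, Gamma_tss = 0.000000, Gamma_tst = 0.000000, Gamma_ttt = 0.000000
  tau = 1.000000: gamma = (-0.791667, 1.500000), gamma' = (-1.333333, 1.000000); Gamma_sss = 0.000000, Gamma_sst = 0.000000, Gamma_stt = 0.000000, Gamma_tss = 0.000000, Gamma_tst = 0.000000, Gamma_ttt = 0.000000
step 0: V^s = -1.0000, V^t = 1.7500
step 1: k1 = (0.000000, 0.000000), k2 = (0.000000, 0.000000), k3 = (0.000000, 0.000000), k4 = (0.000000, 0.000000); V <- V + (h/6)(k1 + 2k2 + 2k3 + k4): V^s = -1.0000, V^t = 1.7500
step 2: k1 = (0.000000, 0.000000), k2 = (0.000000, 0.000000), k3 = (0.000000, 0.000000), k4 = (0.000000, 0.000000); V <- V + (h/6)(k1 + 2k2 + 2k3 + k4): V^s = -1.0000, V^t = 1.7500
step 3: k1 = (0.000000, 0.000000), k2 = (0.000000, 0.000000), k3 = (0.000000, 0.000000), k4 = (0.000000, 0.000000); V <- V + (h/6)(k1 + 2k2 + 2k3 + k4): V^s = -1.0000, V^t = 1.7500
step 4: k1 = (0.000000, 0.000000), k2 = (0.000000, 0.000000), k3 = (0.000000, 0.000000), k4 = (0.000000, 0.000000); V <- V + (h/6)(k1 + 2k2 + 2k3 + k4): V^s = -1.0000, V^t = 1.7500

Answer: V^s = -1.0000, V^t = 1.7500


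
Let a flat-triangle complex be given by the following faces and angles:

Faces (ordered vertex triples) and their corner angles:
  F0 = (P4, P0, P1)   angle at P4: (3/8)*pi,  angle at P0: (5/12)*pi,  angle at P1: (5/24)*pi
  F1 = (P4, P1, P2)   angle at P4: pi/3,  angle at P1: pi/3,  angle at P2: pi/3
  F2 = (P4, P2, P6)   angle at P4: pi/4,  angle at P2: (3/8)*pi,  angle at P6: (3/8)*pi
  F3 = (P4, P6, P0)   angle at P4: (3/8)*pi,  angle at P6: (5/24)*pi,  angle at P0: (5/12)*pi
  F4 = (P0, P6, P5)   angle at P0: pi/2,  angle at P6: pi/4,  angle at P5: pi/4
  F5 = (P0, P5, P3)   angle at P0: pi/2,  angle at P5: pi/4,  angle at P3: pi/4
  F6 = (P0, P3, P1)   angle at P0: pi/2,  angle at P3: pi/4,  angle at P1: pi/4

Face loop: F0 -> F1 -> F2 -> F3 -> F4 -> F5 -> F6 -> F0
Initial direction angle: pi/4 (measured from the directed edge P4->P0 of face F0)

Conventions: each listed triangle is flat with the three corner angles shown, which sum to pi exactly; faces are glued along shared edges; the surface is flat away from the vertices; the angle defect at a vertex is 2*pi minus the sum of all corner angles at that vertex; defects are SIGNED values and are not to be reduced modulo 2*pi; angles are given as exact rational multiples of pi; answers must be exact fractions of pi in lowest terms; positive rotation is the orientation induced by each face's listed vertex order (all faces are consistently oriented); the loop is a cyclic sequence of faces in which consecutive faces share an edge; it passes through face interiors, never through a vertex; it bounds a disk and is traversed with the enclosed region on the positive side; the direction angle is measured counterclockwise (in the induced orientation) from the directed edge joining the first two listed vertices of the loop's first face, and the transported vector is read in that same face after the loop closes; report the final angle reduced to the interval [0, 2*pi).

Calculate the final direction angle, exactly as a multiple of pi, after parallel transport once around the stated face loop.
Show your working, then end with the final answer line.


enclosed vertex P0: corner angles sum to (7/3)*pi, defect = 2*pi - (7/3)*pi = -pi/3
enclosed vertex P4: corner angles sum to (4/3)*pi, defect = 2*pi - (4/3)*pi = (2/3)*pi
the final direction is the initial angle plus the enclosed defects, taken mod 2*pi in the induced orientation
final angle = pi/4 + pi/3 = (7/12)*pi (mod 2*pi)

Answer: final direction angle = (7/12)*pi


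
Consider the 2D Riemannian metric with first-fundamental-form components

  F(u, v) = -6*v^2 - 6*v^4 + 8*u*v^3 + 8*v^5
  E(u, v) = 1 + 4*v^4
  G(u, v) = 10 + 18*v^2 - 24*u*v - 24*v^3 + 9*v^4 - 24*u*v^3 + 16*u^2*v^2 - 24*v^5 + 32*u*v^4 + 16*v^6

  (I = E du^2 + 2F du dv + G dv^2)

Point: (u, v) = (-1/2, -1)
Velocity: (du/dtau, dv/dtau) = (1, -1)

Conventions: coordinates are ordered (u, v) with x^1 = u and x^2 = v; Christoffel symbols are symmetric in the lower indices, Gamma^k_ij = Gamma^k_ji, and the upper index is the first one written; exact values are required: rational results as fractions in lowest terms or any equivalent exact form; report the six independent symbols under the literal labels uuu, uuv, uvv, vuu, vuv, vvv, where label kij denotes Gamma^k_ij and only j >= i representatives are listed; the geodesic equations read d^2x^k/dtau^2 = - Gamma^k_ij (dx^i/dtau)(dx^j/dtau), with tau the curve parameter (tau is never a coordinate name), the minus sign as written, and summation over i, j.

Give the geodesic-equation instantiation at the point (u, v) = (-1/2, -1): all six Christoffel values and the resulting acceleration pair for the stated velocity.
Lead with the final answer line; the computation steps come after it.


Answer: Gamma_uuu = 0, Gamma_uuv = -8/69, Gamma_uvv = 32/69, Gamma_vuu = 0, Gamma_vuv = 32/69, Gamma_vvv = -128/69; accelerations (d^2u/dtau^2, d^2v/dtau^2) = (-16/23, 64/23)

E = 5, F = -16, G = 65 at the point
E_u = 0, E_v = -16, F_u = -8, F_v = 64, G_u = 64, G_v = -256
EG - F^2 = 69;  g^inv = (1/69) * [[65, 16], [16, 5]]
first-kind symbols [ij,l] = (1/2)(d_i g_jl + d_j g_il - d_l g_ij): [uu,u] = E_u/2 = 0, [uu,v] = F_u - E_v/2 = 0, [uv,u] = E_v/2 = -8, [uv,v] = G_u/2 = 32, [vv,u] = F_v - G_u/2 = 32, [vv,v] = G_v/2 = -128
Gamma^u_ij = (G*[ij,u] - F*[ij,v])/(EG - F^2), Gamma^v_ij = (E*[ij,v] - F*[ij,u])/(EG - F^2)
Gamma_uuu = 0, Gamma_uuv = -8/69, Gamma_uvv = 32/69, Gamma_vuu = 0, Gamma_vuv = 32/69, Gamma_vvv = -128/69
d^2u/dtau^2 = -(Gamma_uuu*(1)^2 + 2*Gamma_uuv*(1)*(-1) + Gamma_uvv*(-1)^2) = -16/23
d^2v/dtau^2 = -(Gamma_vuu*(1)^2 + 2*Gamma_vuv*(1)*(-1) + Gamma_vvv*(-1)^2) = 64/23


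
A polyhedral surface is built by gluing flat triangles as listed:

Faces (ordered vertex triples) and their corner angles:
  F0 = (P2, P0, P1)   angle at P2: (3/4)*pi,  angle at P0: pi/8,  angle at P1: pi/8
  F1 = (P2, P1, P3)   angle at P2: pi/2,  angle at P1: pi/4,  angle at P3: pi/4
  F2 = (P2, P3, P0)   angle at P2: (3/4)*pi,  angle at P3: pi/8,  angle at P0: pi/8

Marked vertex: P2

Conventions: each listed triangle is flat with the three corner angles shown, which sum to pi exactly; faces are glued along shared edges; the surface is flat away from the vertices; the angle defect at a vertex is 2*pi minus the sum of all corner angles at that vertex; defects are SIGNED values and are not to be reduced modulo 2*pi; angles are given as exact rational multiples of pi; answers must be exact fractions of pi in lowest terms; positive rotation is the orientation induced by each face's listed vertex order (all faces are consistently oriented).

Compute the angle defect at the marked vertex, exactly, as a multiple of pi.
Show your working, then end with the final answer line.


Sum of corner angles at P2: 2*pi
defect = 2*pi - 2*pi

Answer: defect(P2) = 0


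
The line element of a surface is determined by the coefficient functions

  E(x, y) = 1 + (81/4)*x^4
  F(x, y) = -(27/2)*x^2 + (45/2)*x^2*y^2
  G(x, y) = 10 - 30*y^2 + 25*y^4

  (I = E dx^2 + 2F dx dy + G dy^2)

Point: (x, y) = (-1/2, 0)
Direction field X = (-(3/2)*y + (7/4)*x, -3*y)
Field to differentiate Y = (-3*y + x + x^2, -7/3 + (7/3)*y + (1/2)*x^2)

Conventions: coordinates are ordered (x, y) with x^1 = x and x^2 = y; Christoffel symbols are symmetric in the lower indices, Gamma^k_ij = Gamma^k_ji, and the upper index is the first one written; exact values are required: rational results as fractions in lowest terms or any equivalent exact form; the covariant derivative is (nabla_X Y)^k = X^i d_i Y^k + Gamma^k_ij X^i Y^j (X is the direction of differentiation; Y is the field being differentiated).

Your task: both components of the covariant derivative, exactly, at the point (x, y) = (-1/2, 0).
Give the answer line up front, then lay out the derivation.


Answer: (nabla_X Y)^x = -81/824, (nabla_X Y)^y = 1153/1648

E = 145/64, F = -27/8, G = 10 at the point
E_x = -81/8, E_y = 0, F_x = 27/2, F_y = 0, G_x = 0, G_y = 0
EG - F^2 = 721/64;  g^inv = (64/721) * [[10, 27/8], [27/8, 145/64]]
first-kind symbols [ij,l] = (1/2)(d_i g_jl + d_j g_il - d_l g_ij): [xx,x] = E_x/2 = -81/16, [xx,y] = F_x - E_y/2 = 27/2, [xy,x] = E_y/2 = 0, [xy,y] = G_x/2 = 0, [yy,x] = F_y - G_x/2 = 0, [yy,y] = G_y/2 = 0
Gamma^x_ij = (G*[ij,x] - F*[ij,y])/(EG - F^2), Gamma^y_ij = (E*[ij,y] - F*[ij,x])/(EG - F^2)
Gamma_xxx = -324/721, Gamma_xxy = 0, Gamma_xyy = 0, Gamma_yxx = 864/721, Gamma_yxy = 0, Gamma_yyy = 0
X = (-7/8, 0), Y = (-1/4, -53/24) at the point


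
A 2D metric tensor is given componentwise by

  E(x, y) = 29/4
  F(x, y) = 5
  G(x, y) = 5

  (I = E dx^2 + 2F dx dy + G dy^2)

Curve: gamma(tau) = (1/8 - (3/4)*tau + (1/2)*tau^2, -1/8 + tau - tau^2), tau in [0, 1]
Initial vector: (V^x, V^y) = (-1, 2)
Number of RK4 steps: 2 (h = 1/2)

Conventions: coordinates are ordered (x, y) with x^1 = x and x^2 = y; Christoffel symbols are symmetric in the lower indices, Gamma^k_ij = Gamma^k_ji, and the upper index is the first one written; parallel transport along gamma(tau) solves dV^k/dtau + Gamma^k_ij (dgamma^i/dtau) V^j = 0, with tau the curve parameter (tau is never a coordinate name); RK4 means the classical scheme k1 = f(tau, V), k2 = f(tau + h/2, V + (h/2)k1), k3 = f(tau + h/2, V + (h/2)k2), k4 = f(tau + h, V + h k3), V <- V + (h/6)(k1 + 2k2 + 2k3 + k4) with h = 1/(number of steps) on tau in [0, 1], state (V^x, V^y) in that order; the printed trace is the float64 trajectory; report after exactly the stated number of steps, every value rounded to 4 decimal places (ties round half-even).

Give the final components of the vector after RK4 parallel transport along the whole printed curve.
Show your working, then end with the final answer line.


gamma'(tau) = (-3/4 + tau, 1 - 2*tau); f(tau, V)^k = -Gamma^k_ij(gamma(tau)) gamma'^i(tau) V^j; h = 1/2; intermediate values shown to 6 dp
curve data and Christoffel symbols at the stage parameters:
  tau = 0.000000: gamma = (0.125000, -0.125000), gamma' = (-0.750000, 1.000000); Gamma_xxx = 0.000000, Gamma_xxy = 0.000000, Gamma_xyy = 0.000000, Gamma_yxx = 0.000000, Gamma_yxy = 0.000000, Gamma_yyy = 0.000000
  tau = 0.250000: gamma = (-0.031250, 0.062500), gamma' = (-0.500000, 0.500000); Gamma_xxx = 0.000000, Gamma_xxy = 0.000000, Gamma_xyy = 0.000000, Gamma_yxx = 0.000000, Gamma_yxy = 0.000000, Gamma_yyy = 0.000000
  tau = 0.500000: gamma = (-0.125000, 0.125000), gamma' = (-0.250000, 0.000000); Gamma_xxx = 0.000000, Gamma_xxy = 0.000000, Gamma_xyy = 0.000000, Gamma_yxx = 0.000000, Gamma_yxy = 0.000000, Gamma_yyy = 0.000000
  tau = 0.750000: gamma = (-0.156250, 0.062500), gamma' = (0.000000, -0.500000); Gamma_xxx = 0.000000, Gamma_xxy = 0.000000, Gamma_xyy = 0.000000, Gamma_yxx = 0.000000, Gamma_yxy = 0.000000, Gamma_yyy = 0.000000
  tau = 1.000000: gamma = (-0.125000, -0.125000), gamma' = (0.250000, -1.000000); Gamma_xxx = 0.000000, Gamma_xxy = 0.000000, Gamma_xyy = 0.000000, Gamma_yxx = 0.000000, Gamma_yxy = 0.000000, Gamma_yyy = 0.000000
step 0: V^x = -1.0000, V^y = 2.0000
step 1: k1 = (0.000000, 0.000000), k2 = (0.000000, 0.000000), k3 = (0.000000, 0.000000), k4 = (0.000000, 0.000000); V <- V + (h/6)(k1 + 2k2 + 2k3 + k4): V^x = -1.0000, V^y = 2.0000
step 2: k1 = (0.000000, 0.000000), k2 = (0.000000, 0.000000), k3 = (0.000000, 0.000000), k4 = (0.000000, 0.000000); V <- V + (h/6)(k1 + 2k2 + 2k3 + k4): V^x = -1.0000, V^y = 2.0000

Answer: V^x = -1.0000, V^y = 2.0000


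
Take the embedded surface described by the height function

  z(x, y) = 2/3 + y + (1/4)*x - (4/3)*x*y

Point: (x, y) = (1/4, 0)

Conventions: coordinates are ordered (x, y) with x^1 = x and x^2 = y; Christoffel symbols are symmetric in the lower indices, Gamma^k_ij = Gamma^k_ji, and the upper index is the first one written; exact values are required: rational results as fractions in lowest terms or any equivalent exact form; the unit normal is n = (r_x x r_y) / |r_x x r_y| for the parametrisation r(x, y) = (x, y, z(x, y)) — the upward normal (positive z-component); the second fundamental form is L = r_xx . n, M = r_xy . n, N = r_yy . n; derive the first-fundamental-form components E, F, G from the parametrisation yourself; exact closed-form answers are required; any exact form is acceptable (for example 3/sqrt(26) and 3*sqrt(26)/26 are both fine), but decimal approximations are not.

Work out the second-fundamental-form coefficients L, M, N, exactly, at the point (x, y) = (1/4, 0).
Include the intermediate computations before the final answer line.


z_x = 1/4, z_y = 2/3, z_xx = 0, z_xy = -4/3, z_yy = 0
E = 17/16, F = 1/6, G = 13/9; answer radicand W^2 = 217/144
unnormalised second-form numerators: l = 0, m = -4/3, n = 0; L = l/sqrt(217/144), and similarly M = m/sqrt(W^2), N = n/sqrt(W^2)

Answer: L = 0, M = -16*sqrt(217)/217, N = 0


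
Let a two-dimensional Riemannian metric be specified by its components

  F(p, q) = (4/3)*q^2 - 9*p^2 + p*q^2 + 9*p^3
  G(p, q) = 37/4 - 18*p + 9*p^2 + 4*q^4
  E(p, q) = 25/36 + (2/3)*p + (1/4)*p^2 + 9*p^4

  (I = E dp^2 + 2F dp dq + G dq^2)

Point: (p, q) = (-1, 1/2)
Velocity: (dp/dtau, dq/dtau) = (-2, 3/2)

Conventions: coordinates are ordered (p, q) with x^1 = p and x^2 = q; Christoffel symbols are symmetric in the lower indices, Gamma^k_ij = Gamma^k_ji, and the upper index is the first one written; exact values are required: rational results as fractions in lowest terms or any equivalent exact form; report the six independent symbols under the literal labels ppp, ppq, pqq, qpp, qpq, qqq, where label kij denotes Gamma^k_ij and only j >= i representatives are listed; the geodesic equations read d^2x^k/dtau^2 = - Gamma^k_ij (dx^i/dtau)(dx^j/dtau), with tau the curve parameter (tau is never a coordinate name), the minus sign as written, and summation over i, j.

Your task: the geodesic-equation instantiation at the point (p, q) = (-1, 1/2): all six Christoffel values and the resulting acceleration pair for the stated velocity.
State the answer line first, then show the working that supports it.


Answer: Gamma_ppp = 22575/2539, Gamma_ppq = -46440/2539, Gamma_pqq = 98940/2539, Gamma_qpp = 14229/2539, Gamma_qpq = -24048/2539, Gamma_qqq = 48636/2539; accelerations (d^2p/dtau^2, d^2q/dtau^2) = (-591555/2539, -310635/2539)

E = 167/18, F = -215/12, G = 73/2 at the point
E_p = -215/6, E_q = 0, F_p = 181/4, F_q = 1/3, G_p = -36, G_q = 2
EG - F^2 = 2539/144;  g^inv = (144/2539) * [[73/2, 215/12], [215/12, 167/18]]
first-kind symbols [ij,l] = (1/2)(d_i g_jl + d_j g_il - d_l g_ij): [pp,p] = E_p/2 = -215/12, [pp,q] = F_p - E_q/2 = 181/4, [pq,p] = E_q/2 = 0, [pq,q] = G_p/2 = -18, [qq,p] = F_q - G_p/2 = 55/3, [qq,q] = G_q/2 = 1
Gamma^p_ij = (G*[ij,p] - F*[ij,q])/(EG - F^2), Gamma^q_ij = (E*[ij,q] - F*[ij,p])/(EG - F^2)
Gamma_ppp = 22575/2539, Gamma_ppq = -46440/2539, Gamma_pqq = 98940/2539, Gamma_qpp = 14229/2539, Gamma_qpq = -24048/2539, Gamma_qqq = 48636/2539
d^2p/dtau^2 = -(Gamma_ppp*(-2)^2 + 2*Gamma_ppq*(-2)*(3/2) + Gamma_pqq*(3/2)^2) = -591555/2539
d^2q/dtau^2 = -(Gamma_qpp*(-2)^2 + 2*Gamma_qpq*(-2)*(3/2) + Gamma_qqq*(3/2)^2) = -310635/2539


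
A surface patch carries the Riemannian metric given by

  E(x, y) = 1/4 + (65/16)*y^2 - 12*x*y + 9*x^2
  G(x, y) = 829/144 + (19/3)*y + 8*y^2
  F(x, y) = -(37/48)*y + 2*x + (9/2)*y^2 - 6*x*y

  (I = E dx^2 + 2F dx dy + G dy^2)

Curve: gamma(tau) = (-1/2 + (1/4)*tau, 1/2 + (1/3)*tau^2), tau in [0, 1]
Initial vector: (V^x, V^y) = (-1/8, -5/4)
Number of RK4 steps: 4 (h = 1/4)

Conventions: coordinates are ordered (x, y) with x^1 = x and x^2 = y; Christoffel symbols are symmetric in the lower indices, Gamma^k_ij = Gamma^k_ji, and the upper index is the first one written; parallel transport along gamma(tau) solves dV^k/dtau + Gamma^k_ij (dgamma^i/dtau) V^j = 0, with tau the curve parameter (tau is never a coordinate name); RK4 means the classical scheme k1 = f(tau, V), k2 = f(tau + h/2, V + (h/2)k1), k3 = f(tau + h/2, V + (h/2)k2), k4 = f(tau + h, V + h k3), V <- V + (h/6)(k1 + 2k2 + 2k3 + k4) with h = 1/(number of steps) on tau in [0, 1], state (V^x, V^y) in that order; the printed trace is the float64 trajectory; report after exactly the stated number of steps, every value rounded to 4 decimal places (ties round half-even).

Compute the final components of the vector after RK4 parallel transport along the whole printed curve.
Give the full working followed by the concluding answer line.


gamma'(tau) = (1/4, (2/3)*tau); f(tau, V)^k = -Gamma^k_ij(gamma(tau)) gamma'^i(tau) V^j; h = 1/4; intermediate values shown to 6 dp
curve data and Christoffel symbols at the stage parameters:
  tau = 0.000000: gamma = (-0.500000, 0.500000), gamma' = (0.250000, 0.000000); Gamma_xxx = -1.069119, Gamma_xxy = 0.789221, Gamma_xyy = 0.927992, Gamma_yxx = -0.430809, Gamma_yxy = -0.089559, Gamma_yyy = 0.550765
  tau = 0.125000: gamma = (-0.468750, 0.505208), gamma' = (0.250000, 0.083333); Gamma_xxx = -1.103596, Gamma_xxy = 0.815458, Gamma_xyy = 0.967874, Gamma_yxx = -0.411412, Gamma_yxy = -0.092124, Gamma_yyy = 0.546050
  tau = 0.250000: gamma = (-0.437500, 0.520833), gamma' = (0.250000, 0.166667); Gamma_xxx = -1.127546, Gamma_xxy = 0.838227, Gamma_xyy = 1.005148, Gamma_yxx = -0.390818, Gamma_yxy = -0.097924, Gamma_yyy = 0.535839
  tau = 0.375000: gamma = (-0.406250, 0.546875), gamma' = (0.250000, 0.250000); Gamma_xxx = -1.140133, Gamma_xxy = 0.857002, Gamma_xyy = 1.039304, Gamma_yxx = -0.369686, Gamma_yxy = -0.106620, Gamma_yyy = 0.520112
  tau = 0.500000: gamma = (-0.375000, 0.583333), gamma' = (0.250000, 0.333333); Gamma_xxx = -1.141019, Gamma_xxy = 0.871501, Gamma_xyy = 1.069852, Gamma_yxx = -0.348610, Gamma_yxy = -0.117700, Gamma_yyy = 0.498980
  tau = 0.625000: gamma = (-0.343750, 0.630208), gamma' = (0.250000, 0.416667); Gamma_xxx = -1.130382, Gamma_xxy = 0.881659, Gamma_xyy = 1.096317, Gamma_yxx = -0.328086, Gamma_yxy = -0.130538, Gamma_yyy = 0.472726
  tau = 0.750000: gamma = (-0.312500, 0.687500), gamma' = (0.250000, 0.500000); Gamma_xxx = -1.108896, Gamma_xxy = 0.887582, Gamma_xyy = 1.118254, Gamma_yxx = -0.308492, Gamma_yxy = -0.144460, Gamma_yyy = 0.441841
  tau = 0.875000: gamma = (-0.281250, 0.755208), gamma' = (0.250000, 0.583333); Gamma_xxx = -1.077661, Gamma_xxy = 0.889488, Gamma_xyy = 1.135268, Gamma_yxx = -0.290087, Gamma_yxy = -0.158802, Gamma_yyy = 0.407035
  tau = 1.000000: gamma = (-0.250000, 0.833333), gamma' = (0.250000, 0.666667); Gamma_xxx = -1.038104, Gamma_xxy = 0.887645, Gamma_xyy = 1.147050, Gamma_yxx = -0.273027, Gamma_yxy = -0.172959, Gamma_yyy = 0.369212
step 0: V^x = -0.1250, V^y = -1.2500
step 1: k1 = (0.213221, -0.041450), k2 = (0.336674, 0.017337), k3 = (0.337792, 0.018878), k4 = (0.463806, 0.076102); V <- V + (h/6)(k1 + 2k2 + 2k3 + k4): V^x = -0.0406, V^y = -1.2455
step 2: k1 = (0.463899, 0.076115), k2 = (0.587202, 0.129844), k3 = (0.585109, 0.130985), k4 = (0.696185, 0.179391); V <- V + (h/6)(k1 + 2k2 + 2k3 + k4): V^x = 0.1054, V^y = -1.2132
step 3: k1 = (0.696396, 0.179410), k2 = (0.790062, 0.221937), k3 = (0.785470, 0.222661), k4 = (0.853755, 0.258988); V <- V + (h/6)(k1 + 2k2 + 2k3 + k4): V^x = 0.3013, V^y = -1.1578
step 4: k1 = (0.854108, 0.258980), k2 = (0.893802, 0.289945), k3 = (0.889140, 0.289999), k4 = (0.896845, 0.316333); V <- V + (h/6)(k1 + 2k2 + 2k3 + k4): V^x = 0.5229, V^y = -1.0855

Answer: V^x = 0.5229, V^y = -1.0855


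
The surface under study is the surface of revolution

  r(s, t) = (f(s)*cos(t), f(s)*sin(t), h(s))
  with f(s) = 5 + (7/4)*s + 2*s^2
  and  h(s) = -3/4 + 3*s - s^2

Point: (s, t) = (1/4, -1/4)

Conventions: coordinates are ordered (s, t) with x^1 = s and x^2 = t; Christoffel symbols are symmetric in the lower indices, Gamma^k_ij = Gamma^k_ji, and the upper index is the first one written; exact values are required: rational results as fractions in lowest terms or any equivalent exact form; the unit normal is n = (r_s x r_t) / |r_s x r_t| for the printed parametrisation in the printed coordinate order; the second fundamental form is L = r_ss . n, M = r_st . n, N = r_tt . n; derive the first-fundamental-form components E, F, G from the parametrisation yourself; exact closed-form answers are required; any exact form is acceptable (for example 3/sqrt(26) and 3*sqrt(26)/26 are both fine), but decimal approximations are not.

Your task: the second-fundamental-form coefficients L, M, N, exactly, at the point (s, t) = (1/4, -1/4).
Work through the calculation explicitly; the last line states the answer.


f = 89/16, f' = 11/4, f'' = 4, h' = 5/2, h'' = -2
E = 221/16, F = 0, G = 7921/256; answer radicand W^2 = 221/16
unnormalised second-form numerators: l = -31/2, m = 0, n = 445/32; L = l/sqrt(221/16), and similarly M = m/sqrt(W^2), N = n/sqrt(W^2)

Answer: L = -62*sqrt(221)/221, M = 0, N = 445*sqrt(221)/1768


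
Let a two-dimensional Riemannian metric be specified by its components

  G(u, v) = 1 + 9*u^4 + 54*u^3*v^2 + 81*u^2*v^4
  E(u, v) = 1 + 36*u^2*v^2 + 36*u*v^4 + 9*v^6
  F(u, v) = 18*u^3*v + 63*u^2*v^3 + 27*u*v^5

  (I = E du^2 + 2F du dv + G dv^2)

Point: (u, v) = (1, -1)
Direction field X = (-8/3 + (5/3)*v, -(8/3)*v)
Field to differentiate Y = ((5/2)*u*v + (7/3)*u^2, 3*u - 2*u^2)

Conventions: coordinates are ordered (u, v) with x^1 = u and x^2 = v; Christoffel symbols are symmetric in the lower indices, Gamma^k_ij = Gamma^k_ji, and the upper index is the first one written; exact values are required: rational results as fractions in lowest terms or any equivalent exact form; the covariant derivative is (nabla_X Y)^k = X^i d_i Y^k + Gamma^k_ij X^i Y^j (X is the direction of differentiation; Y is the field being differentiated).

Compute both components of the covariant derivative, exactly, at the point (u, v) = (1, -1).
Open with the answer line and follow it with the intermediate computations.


Answer: (nabla_X Y)^u = 4507/2034, (nabla_X Y)^v = -763/339

E = 82, F = -108, G = 145 at the point
E_u = 108, E_v = -270, F_u = -207, F_v = 342, G_u = 360, G_v = -432
EG - F^2 = 226;  g^inv = (1/226) * [[145, 108], [108, 82]]
first-kind symbols [ij,l] = (1/2)(d_i g_jl + d_j g_il - d_l g_ij): [uu,u] = E_u/2 = 54, [uu,v] = F_u - E_v/2 = -72, [uv,u] = E_v/2 = -135, [uv,v] = G_u/2 = 180, [vv,u] = F_v - G_u/2 = 162, [vv,v] = G_v/2 = -216
Gamma^u_ij = (G*[ij,u] - F*[ij,v])/(EG - F^2), Gamma^v_ij = (E*[ij,v] - F*[ij,u])/(EG - F^2)
Gamma_uuu = 27/113, Gamma_uuv = -135/226, Gamma_uvv = 81/113, Gamma_vuu = -36/113, Gamma_vuv = 90/113, Gamma_vvv = -108/113
X = (-13/3, 8/3), Y = (-1/6, 1) at the point


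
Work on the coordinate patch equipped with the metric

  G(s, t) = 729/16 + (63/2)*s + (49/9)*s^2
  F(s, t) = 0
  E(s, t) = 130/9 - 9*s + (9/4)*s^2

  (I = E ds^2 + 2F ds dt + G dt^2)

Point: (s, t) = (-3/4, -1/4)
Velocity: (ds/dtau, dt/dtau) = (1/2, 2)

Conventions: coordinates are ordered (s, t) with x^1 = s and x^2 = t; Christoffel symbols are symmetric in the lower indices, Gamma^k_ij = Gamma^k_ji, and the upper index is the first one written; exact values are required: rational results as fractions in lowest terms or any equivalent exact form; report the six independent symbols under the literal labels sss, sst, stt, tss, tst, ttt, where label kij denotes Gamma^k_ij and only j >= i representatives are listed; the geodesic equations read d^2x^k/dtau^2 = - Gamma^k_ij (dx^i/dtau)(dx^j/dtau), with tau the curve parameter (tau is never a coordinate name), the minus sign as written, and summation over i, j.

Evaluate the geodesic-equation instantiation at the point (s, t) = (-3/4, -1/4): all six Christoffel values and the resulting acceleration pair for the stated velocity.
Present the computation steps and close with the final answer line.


E = 12937/576, F = 0, G = 25 at the point
E_s = -99/8, E_t = 0, F_s = 0, F_t = 0, G_s = 70/3, G_t = 0
EG - F^2 = 323425/576;  g^inv = (576/323425) * [[25, 0], [0, 12937/576]]
first-kind symbols [ij,l] = (1/2)(d_i g_jl + d_j g_il - d_l g_ij): [ss,s] = E_s/2 = -99/16, [ss,t] = F_s - E_t/2 = 0, [st,s] = E_t/2 = 0, [st,t] = G_s/2 = 35/3, [tt,s] = F_t - G_s/2 = -35/3, [tt,t] = G_t/2 = 0
Gamma^s_ij = (G*[ij,s] - F*[ij,t])/(EG - F^2), Gamma^t_ij = (E*[ij,t] - F*[ij,s])/(EG - F^2)
Gamma_sss = -3564/12937, Gamma_sst = 0, Gamma_stt = -6720/12937, Gamma_tss = 0, Gamma_tst = 7/15, Gamma_ttt = 0
d^2s/dtau^2 = -(Gamma_sss*(1/2)^2 + 2*Gamma_sst*(1/2)*(2) + Gamma_stt*(2)^2) = 27771/12937
d^2t/dtau^2 = -(Gamma_tss*(1/2)^2 + 2*Gamma_tst*(1/2)*(2) + Gamma_ttt*(2)^2) = -14/15

Answer: Gamma_sss = -3564/12937, Gamma_sst = 0, Gamma_stt = -6720/12937, Gamma_tss = 0, Gamma_tst = 7/15, Gamma_ttt = 0; accelerations (d^2s/dtau^2, d^2t/dtau^2) = (27771/12937, -14/15)


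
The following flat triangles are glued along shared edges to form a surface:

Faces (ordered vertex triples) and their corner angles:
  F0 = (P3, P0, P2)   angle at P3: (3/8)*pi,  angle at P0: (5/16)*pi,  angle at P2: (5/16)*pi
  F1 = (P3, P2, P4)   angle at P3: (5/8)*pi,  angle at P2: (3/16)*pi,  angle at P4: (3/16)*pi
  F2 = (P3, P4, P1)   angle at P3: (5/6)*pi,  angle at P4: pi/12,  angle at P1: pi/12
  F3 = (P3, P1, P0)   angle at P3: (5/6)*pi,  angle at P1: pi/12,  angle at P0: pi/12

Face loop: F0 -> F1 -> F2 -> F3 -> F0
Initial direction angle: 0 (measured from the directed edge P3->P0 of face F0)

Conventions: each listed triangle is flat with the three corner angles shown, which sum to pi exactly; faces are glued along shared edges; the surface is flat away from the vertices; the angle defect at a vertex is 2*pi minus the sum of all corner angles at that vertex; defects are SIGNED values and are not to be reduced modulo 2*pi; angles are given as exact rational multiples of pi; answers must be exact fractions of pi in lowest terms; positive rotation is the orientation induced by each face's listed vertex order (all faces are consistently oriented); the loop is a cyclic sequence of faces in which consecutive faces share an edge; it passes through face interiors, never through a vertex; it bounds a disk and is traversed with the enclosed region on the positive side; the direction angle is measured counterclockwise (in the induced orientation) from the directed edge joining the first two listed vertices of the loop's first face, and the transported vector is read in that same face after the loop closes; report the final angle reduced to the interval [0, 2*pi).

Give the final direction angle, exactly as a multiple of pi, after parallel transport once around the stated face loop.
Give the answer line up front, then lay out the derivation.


Answer: final direction angle = (4/3)*pi

enclosed vertex P3: corner angles sum to (8/3)*pi, defect = 2*pi - (8/3)*pi = (-2/3)*pi
final direction = starting direction + enclosed defect total, reduced mod 2*pi (induced orientation)
final angle = 0 - (2/3)*pi = (4/3)*pi (mod 2*pi)


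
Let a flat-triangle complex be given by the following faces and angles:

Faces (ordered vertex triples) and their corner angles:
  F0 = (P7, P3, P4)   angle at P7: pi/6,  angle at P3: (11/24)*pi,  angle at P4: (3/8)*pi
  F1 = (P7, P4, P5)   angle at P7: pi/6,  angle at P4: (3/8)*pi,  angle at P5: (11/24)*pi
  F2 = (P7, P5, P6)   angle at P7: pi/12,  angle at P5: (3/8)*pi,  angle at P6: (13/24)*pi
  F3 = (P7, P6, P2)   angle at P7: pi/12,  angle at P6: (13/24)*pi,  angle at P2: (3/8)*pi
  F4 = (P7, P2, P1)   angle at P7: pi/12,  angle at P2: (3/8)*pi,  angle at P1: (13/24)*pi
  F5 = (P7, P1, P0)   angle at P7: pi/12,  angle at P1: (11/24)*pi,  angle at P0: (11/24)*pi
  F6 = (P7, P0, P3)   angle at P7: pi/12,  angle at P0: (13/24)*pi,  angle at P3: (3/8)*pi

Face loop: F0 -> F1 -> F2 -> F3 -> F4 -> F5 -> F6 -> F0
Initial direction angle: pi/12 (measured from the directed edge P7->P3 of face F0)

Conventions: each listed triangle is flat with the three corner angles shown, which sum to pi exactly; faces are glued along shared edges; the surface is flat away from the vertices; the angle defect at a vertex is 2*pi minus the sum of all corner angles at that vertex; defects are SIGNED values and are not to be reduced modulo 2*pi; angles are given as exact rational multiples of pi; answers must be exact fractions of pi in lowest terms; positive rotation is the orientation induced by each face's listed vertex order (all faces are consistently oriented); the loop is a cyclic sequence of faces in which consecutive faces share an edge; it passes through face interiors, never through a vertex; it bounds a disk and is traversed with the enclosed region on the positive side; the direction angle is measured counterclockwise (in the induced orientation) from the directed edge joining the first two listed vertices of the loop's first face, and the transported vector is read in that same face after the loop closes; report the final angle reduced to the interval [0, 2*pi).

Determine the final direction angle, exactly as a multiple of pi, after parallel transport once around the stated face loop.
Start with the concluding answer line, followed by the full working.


Answer: final direction angle = (4/3)*pi

enclosed vertex P7: corner angles sum to (3/4)*pi, defect = 2*pi - (3/4)*pi = (5/4)*pi
summing the enclosed defects onto the initial angle, mod 2*pi in the induced orientation:
final angle = pi/12 + (5/4)*pi = (4/3)*pi (mod 2*pi)


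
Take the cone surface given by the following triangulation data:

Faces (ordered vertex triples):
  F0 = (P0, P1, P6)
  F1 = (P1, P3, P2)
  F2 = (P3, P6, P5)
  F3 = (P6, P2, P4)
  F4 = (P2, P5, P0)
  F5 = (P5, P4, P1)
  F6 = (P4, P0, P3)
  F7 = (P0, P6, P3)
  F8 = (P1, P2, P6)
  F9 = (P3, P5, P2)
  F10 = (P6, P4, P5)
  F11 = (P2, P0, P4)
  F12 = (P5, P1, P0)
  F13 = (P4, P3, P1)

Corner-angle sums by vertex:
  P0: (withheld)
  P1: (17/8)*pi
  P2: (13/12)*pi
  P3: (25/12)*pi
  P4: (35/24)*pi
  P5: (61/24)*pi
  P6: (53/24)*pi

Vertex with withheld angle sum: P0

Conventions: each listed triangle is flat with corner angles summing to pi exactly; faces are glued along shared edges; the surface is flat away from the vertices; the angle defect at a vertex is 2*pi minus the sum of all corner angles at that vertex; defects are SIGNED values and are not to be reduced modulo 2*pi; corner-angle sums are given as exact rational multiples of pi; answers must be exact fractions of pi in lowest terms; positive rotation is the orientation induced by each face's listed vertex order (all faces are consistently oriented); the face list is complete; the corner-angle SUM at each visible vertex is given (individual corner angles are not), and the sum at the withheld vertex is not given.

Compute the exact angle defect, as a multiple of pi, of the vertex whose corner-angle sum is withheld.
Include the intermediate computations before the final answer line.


V = 7, E = 21, F = 14; chi = V - E + F = 0
Gauss-Bonnet: total defect = 2*pi*chi = 0; visible defects sum to pi/2

Answer: defect(P0) = -pi/2


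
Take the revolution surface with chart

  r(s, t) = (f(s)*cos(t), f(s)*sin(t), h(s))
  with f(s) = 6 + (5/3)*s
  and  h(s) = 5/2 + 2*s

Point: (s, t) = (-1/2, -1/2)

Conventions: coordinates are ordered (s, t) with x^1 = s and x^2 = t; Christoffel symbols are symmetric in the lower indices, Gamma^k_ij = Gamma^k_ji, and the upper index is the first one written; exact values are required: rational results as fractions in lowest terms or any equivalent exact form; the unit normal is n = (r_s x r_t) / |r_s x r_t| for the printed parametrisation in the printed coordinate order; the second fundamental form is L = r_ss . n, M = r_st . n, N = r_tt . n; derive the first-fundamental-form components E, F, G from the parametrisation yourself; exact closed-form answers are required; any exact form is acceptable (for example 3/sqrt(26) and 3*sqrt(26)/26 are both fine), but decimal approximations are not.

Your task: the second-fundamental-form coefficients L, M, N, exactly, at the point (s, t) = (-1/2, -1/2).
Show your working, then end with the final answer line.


f = 31/6, f' = 5/3, f'' = 0, h' = 2, h'' = 0
E = 61/9, F = 0, G = 961/36; answer radicand W^2 = 61/9
unnormalised second-form numerators: l = 0, m = 0, n = 31/3; L = l/sqrt(61/9), and similarly M = m/sqrt(W^2), N = n/sqrt(W^2)

Answer: L = 0, M = 0, N = 31*sqrt(61)/61


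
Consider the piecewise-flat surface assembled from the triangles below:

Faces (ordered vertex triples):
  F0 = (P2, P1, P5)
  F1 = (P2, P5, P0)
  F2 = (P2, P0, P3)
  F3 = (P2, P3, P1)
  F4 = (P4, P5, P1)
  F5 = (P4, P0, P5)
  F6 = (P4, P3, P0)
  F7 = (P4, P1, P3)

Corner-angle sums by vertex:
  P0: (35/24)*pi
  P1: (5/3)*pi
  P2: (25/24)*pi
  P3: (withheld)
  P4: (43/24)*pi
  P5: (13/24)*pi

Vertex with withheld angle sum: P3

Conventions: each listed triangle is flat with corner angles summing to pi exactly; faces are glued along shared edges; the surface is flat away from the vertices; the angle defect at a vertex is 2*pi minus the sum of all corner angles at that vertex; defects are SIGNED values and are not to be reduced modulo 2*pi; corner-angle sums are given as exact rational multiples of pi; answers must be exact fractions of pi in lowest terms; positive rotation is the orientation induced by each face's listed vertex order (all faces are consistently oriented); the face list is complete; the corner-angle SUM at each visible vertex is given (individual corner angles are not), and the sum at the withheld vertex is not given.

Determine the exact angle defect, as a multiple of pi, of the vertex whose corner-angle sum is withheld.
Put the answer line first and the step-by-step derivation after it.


Answer: defect(P3) = pi/2

V = 6, E = 12, F = 8; chi = V - E + F = 2
Gauss-Bonnet: total defect = 2*pi*chi = 4*pi; visible defects sum to (7/2)*pi


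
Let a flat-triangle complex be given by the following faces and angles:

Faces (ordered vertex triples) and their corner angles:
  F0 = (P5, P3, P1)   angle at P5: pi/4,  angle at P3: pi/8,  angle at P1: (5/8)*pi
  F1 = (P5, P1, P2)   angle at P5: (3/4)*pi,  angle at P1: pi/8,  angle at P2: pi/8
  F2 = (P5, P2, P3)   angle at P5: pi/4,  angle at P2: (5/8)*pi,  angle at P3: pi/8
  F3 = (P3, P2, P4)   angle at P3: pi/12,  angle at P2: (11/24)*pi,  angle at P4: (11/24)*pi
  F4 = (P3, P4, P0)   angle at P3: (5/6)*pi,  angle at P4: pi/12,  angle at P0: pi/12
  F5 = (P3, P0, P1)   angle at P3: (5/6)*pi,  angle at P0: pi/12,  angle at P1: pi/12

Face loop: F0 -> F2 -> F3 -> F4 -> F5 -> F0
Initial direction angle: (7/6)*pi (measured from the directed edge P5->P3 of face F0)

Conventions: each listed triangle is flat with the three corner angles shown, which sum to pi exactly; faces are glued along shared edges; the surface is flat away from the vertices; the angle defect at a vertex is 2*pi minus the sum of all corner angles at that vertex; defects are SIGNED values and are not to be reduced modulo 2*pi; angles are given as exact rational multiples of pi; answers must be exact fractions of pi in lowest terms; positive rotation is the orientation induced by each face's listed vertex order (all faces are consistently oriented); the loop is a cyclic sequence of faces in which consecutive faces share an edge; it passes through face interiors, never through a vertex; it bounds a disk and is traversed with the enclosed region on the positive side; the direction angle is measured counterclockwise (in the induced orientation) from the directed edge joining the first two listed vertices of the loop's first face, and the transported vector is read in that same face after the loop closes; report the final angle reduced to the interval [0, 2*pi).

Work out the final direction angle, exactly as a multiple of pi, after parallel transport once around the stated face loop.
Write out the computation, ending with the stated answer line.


enclosed vertex P3: corner angles sum to 2*pi, defect = 2*pi - 2*pi = 0
final direction = starting direction + enclosed defect total, reduced mod 2*pi (induced orientation)
final angle = (7/6)*pi + 0 = (7/6)*pi (mod 2*pi)

Answer: final direction angle = (7/6)*pi


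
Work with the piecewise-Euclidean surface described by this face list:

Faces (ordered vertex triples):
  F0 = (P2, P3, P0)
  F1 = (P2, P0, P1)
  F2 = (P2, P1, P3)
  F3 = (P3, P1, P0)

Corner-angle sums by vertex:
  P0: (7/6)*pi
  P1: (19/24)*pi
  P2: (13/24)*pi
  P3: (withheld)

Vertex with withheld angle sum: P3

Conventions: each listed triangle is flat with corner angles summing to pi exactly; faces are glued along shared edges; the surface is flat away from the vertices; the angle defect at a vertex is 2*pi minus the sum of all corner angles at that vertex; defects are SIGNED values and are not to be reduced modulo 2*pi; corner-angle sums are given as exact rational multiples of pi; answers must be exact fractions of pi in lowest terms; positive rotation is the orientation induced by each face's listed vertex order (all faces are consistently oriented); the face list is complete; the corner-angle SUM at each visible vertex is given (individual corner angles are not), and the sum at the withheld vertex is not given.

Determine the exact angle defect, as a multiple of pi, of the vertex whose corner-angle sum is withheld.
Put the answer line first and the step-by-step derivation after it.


Answer: defect(P3) = pi/2

V = 4, E = 6, F = 4; chi = V - E + F = 2
Gauss-Bonnet: total defect = 2*pi*chi = 4*pi; visible defects sum to (7/2)*pi
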